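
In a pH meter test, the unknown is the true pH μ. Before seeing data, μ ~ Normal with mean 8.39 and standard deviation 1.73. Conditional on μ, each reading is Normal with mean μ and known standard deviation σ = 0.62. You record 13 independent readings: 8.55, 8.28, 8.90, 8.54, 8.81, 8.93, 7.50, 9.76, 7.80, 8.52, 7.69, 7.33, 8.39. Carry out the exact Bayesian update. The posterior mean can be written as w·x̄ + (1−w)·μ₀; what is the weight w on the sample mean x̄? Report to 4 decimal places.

For Normal data with known variance σ², a Normal(μ₀, σ₀²) prior on μ is conjugate. Posterior precision = 1/σ₀² + n/σ²; posterior mean is the precision-weighted average of μ₀ and x̄.
σ₀² = 1.73² = 2.9929, σ² = 0.62² = 0.3844. Prior precision 1/σ₀² = 1/2.9929; data precision n/σ² = 13/0.3844.
w = (n/σ²)/(1/σ₀² + n/σ²) = n·σ₀²/(σ² + n·σ₀²) = 13·2.9929/(0.3844 + 13·2.9929) = 38.9077/39.2921 = 0.9902.

0.9902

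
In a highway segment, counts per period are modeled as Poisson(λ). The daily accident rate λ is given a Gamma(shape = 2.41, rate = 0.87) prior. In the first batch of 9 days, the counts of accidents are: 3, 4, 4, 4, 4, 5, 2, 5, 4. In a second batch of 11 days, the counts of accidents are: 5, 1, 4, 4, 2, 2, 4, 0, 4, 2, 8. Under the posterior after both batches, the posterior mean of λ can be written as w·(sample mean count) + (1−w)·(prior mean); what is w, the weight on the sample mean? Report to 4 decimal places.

0.9583

With a Gamma(shape α, rate β) prior, the Poisson likelihood is conjugate: the posterior is Gamma(α + ΣXᵢ, β + n).
Total number of days: n = 9 + 11 = 20.
Posterior mean = (α₀+S)/(β₀+n) = [n/(β₀+n)]·(S/n) + [β₀/(β₀+n)]·(α₀/β₀), so only n and β₀ enter the weight.
Weight on data w = n/(β₀+n) = 20/(0.87+20) = 20/20.87 = 0.9583.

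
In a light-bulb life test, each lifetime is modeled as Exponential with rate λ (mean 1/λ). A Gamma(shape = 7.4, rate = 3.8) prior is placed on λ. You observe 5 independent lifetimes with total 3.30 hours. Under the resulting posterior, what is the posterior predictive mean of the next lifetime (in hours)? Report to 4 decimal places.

0.6228

With a Gamma(shape α, rate β) prior on the exponential rate λ, the posterior after n observations with total T = Σxᵢ is Gamma(α+n, β+T).
Posterior: Gamma(7.4+5, 3.8+3.30) = Gamma(12.4, 7.10).
The predictive distribution for the next observation is Lomax; its mean is β/(α−1) = 7.10/11.4 = 0.6228.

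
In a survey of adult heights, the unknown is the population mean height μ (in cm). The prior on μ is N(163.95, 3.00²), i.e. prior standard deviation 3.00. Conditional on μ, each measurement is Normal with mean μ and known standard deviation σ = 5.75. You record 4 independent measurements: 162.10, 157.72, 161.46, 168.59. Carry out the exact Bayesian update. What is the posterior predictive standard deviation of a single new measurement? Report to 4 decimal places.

6.1132

For Normal data with known variance σ², a Normal(μ₀, σ₀²) prior on μ is conjugate. Posterior precision = 1/σ₀² + n/σ²; posterior mean is the precision-weighted average of μ₀ and x̄.
σ₀² = 3.00² = 9, σ² = 5.75² = 33.0625; σ² + n·σ₀² = 33.0625 + 4·9 = 69.0625.
Posterior precision = 1/σ₀² + n/σ² = 1/9 + 4/33.0625 = (σ² + n·σ₀²)/(σ₀²σ²) = 69.0625/(9·33.0625); posterior variance σₙ² = σ₀²σ²/(σ² + n·σ₀²) = 9·33.0625/69.0625 = 4.308597.
Predictive variance for one new observation = σₙ² + σ² = 9·33.0625/69.0625 + 33.0625 = σ²·(σ₀² + 69.0625)/69.0625 = 33.0625·78.0625/69.0625 = 37.371097; SD = √(33.0625·78.0625/69.0625) = 6.1132.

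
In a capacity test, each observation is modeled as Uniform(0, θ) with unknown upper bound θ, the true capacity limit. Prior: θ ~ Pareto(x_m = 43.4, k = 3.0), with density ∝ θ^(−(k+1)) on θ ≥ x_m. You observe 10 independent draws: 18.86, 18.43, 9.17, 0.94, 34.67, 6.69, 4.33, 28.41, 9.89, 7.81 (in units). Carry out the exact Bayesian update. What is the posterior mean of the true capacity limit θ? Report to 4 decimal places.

47.0167

A Pareto(scale x_m, shape k) prior on the upper bound θ of Uniform(0, θ) is conjugate: posterior is Pareto(max(x_m, max xᵢ), k + n).
Sample maximum = 34.67; prior scale x_m = 43.4 → posterior scale = max = 43.40.
Posterior shape = 3.0 + 10 = 13.0.
E[θ|data] = k·x_m/(k−1) = 13.0·43.40/12.0 = 47.0167.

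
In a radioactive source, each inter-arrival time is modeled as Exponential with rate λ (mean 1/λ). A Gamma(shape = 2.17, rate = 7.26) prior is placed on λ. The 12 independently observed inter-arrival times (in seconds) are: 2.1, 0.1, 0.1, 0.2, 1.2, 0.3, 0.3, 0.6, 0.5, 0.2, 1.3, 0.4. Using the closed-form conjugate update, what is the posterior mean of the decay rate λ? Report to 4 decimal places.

With a Gamma(shape α, rate β) prior on the exponential rate λ, the posterior after n observations with total T = Σxᵢ is Gamma(α+n, β+T).
Sum of observations T = 7.3 seconds; n = 12.
Posterior: Gamma(2.17+12, 7.26+7.3) = Gamma(14.17, 14.56).
Posterior mean of λ = α/β = 14.17/14.56 = 0.9732.

0.9732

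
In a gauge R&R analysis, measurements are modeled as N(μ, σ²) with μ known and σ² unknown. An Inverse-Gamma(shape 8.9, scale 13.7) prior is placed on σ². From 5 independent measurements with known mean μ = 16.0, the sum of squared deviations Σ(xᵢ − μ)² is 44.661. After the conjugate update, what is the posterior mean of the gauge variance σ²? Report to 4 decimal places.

With known mean μ and an Inverse-Gamma(α, β) prior on σ², the Normal likelihood is conjugate: posterior is Inv-Gamma(α + n/2, β + Σ(xᵢ−μ)²/2).
Posterior: Inv-Gamma(8.9 + 5/2, 13.7 + 44.661/2) = Inv-Gamma(11.40, 36.0305).
E[σ²|data] = β/(α−1) = 36.0305/10.40 = 3.4645.

3.4645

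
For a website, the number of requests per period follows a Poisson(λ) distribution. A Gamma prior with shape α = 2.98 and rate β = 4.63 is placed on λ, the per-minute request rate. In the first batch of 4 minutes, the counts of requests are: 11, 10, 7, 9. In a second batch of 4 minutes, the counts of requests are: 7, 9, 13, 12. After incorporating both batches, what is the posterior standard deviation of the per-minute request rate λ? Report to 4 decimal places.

With a Gamma(shape α, rate β) prior, the Poisson likelihood is conjugate: the posterior is Gamma(α + ΣXᵢ, β + n).
Batch 1: sum of counts S = 37 over n = 4 minutes.
After batch 1: Gamma(α+S, β+n) = Gamma(2.98+37, 4.63+4) = Gamma(39.98, 8.63).
Batch 2: sum of counts S = 41 over n = 4 minutes.
After batch 2: Gamma(α+S, β+n) = Gamma(39.98+41, 8.63+4) = Gamma(80.98, 12.63).
SD = √α/β = √80.98/12.63 = 0.7125.

0.7125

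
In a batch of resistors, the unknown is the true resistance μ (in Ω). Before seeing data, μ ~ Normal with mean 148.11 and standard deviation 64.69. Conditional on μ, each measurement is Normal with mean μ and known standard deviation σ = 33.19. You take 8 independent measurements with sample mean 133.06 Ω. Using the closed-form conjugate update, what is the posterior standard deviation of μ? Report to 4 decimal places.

For Normal data with known variance σ², a Normal(μ₀, σ₀²) prior on μ is conjugate. Posterior precision = 1/σ₀² + n/σ²; posterior mean is the precision-weighted average of μ₀ and x̄.
σ₀² = 64.69² = 4184.7961, σ² = 33.19² = 1101.5761; σ² + n·σ₀² = 1101.5761 + 8·4184.7961 = 34579.9449.
Posterior precision = 1/σ₀² + n/σ² = 1/4184.7961 + 8/1101.5761 = (σ² + n·σ₀²)/(σ₀²σ²) = 34579.9449/(4184.7961·1101.5761); posterior variance σₙ² = σ₀²σ²/(σ² + n·σ₀²) = 4184.7961·1101.5761/34579.9449 = 133.310547.
Posterior SD = √σₙ² = √(4184.7961·1101.5761/34579.9449) = 11.5460.

11.5460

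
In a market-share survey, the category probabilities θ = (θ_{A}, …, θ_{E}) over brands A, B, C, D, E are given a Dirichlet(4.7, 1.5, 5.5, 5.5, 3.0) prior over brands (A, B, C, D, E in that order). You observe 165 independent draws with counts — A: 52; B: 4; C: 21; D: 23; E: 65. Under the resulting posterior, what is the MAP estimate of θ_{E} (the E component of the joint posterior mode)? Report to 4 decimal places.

0.3718

The Dirichlet prior is conjugate to the Multinomial likelihood: each posterior αⱼ = prior αⱼ + observed count nⱼ.
Posterior concentration: (56.7, 5.5, 26.5, 28.5, 68.0), total = 185.2.
Joint mode component: (α_{E}−1)/(Σα−K) = 67.0/180.2 = 0.3718.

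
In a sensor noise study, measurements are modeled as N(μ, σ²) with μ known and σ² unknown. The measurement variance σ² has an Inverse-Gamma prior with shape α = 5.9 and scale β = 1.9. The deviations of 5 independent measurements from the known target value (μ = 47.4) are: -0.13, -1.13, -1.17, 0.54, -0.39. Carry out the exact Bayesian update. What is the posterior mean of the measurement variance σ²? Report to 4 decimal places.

0.4666

With known mean μ and an Inverse-Gamma(α, β) prior on σ², the Normal likelihood is conjugate: posterior is Inv-Gamma(α + n/2, β + Σ(xᵢ−μ)²/2).
Σ(xᵢ−μ)² = (-0.13)² + (-1.13)² + (-1.17)² + (0.54)² + (-0.39)² = 3.1064.
Posterior: Inv-Gamma(5.9 + 5/2, 1.9 + 3.1064/2) = Inv-Gamma(8.40, 3.45320).
E[σ²|data] = β/(α−1) = 3.45320/7.40 = 0.4666.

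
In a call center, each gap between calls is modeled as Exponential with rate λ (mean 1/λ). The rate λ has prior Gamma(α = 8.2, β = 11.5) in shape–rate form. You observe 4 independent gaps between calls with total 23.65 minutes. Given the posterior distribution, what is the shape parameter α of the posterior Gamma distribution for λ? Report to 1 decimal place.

With a Gamma(shape α, rate β) prior on the exponential rate λ, the posterior after n observations with total T = Σxᵢ is Gamma(α+n, β+T).
Posterior: Gamma(8.2+4, 11.5+23.65) = Gamma(12.2, 35.15).
Posterior α = 12.2.

12.2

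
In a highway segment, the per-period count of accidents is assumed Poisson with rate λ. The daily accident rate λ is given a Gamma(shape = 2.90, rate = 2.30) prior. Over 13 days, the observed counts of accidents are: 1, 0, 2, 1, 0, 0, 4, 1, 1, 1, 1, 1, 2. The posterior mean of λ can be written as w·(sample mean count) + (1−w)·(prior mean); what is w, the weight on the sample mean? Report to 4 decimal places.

With a Gamma(shape α, rate β) prior, the Poisson likelihood is conjugate: the posterior is Gamma(α + ΣXᵢ, β + n).
Posterior mean = (α₀+S)/(β₀+n) = [n/(β₀+n)]·(S/n) + [β₀/(β₀+n)]·(α₀/β₀), so only n and β₀ enter the weight.
Weight on data w = n/(β₀+n) = 13/(2.30+13) = 13/15.30 = 0.8497.

0.8497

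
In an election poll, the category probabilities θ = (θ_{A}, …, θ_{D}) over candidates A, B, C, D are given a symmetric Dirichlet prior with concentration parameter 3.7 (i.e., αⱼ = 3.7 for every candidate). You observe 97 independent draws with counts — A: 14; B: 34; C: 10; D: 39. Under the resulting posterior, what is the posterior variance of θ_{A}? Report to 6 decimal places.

The Dirichlet prior is conjugate to the Multinomial likelihood: each posterior αⱼ = prior αⱼ + observed count nⱼ.
Posterior concentration: (17.7, 37.7, 13.7, 42.7), total = 111.8.
Var[θ_j] = α_j(Σα−α_j)/((Σα)²(Σα+1)) = 17.7·94.1/(111.8²·112.8) = 0.001181.

0.001181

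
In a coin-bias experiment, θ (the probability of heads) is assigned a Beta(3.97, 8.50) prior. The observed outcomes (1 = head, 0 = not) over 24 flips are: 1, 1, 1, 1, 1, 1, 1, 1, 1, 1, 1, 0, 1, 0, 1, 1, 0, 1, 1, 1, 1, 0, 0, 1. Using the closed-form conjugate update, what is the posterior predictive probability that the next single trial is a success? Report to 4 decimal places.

The Beta prior is conjugate to a Binomial/Bernoulli likelihood; the update adds successes to α and failures to β.
Posterior: Beta(α+k, β+n−k) = Beta(3.97+19, 8.50+5) = Beta(22.97, 13.50).
For a single future Bernoulli trial, P(success | data) = α/(α+β) = 0.6298.

0.6298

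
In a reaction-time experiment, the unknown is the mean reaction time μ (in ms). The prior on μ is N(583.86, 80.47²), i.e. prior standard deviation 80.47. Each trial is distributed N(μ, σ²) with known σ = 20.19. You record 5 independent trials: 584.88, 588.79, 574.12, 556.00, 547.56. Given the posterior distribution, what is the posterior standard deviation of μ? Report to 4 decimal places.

For Normal data with known variance σ², a Normal(μ₀, σ₀²) prior on μ is conjugate. Posterior precision = 1/σ₀² + n/σ²; posterior mean is the precision-weighted average of μ₀ and x̄.
σ₀² = 80.47² = 6475.4209, σ² = 20.19² = 407.6361; σ² + n·σ₀² = 407.6361 + 5·6475.4209 = 32784.7406.
Posterior precision = 1/σ₀² + n/σ² = 1/6475.4209 + 5/407.6361 = (σ² + n·σ₀²)/(σ₀²σ²) = 32784.7406/(6475.4209·407.6361); posterior variance σₙ² = σ₀²σ²/(σ² + n·σ₀²) = 6475.4209·407.6361/32784.7406 = 80.513534.
Posterior SD = √σₙ² = √(6475.4209·407.6361/32784.7406) = 8.9729.

8.9729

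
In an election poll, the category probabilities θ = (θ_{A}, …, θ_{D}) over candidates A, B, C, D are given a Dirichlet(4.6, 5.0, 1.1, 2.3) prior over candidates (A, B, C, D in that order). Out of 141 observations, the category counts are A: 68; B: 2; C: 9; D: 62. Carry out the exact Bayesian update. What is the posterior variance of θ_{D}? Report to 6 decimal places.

0.001569

The Dirichlet prior is conjugate to the Multinomial likelihood: each posterior αⱼ = prior αⱼ + observed count nⱼ.
Posterior concentration: (72.6, 7.0, 10.1, 64.3), total = 154.0.
Var[θ_j] = α_j(Σα−α_j)/((Σα)²(Σα+1)) = 64.3·89.7/(154.0²·155.0) = 0.001569.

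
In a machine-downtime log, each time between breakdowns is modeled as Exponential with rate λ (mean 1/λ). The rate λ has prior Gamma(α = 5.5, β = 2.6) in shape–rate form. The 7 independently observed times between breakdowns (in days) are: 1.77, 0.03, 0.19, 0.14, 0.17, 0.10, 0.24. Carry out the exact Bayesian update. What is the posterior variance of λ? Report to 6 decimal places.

0.455247

With a Gamma(shape α, rate β) prior on the exponential rate λ, the posterior after n observations with total T = Σxᵢ is Gamma(α+n, β+T).
Sum of observations T = 2.64 days; n = 7.
Posterior: Gamma(5.5+7, 2.6+2.64) = Gamma(12.5, 5.24).
Var = α/β² = 0.455247.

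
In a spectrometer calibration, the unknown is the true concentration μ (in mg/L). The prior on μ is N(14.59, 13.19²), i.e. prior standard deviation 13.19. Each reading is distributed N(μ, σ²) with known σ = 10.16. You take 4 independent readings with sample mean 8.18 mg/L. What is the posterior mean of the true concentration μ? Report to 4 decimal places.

For Normal data with known variance σ², a Normal(μ₀, σ₀²) prior on μ is conjugate. Posterior precision = 1/σ₀² + n/σ²; posterior mean is the precision-weighted average of μ₀ and x̄.
n·x̄ = 4·8.18 = 32.72.
σ₀² = 13.19² = 173.9761, σ² = 10.16² = 103.2256; σ² + n·σ₀² = 103.2256 + 4·173.9761 = 799.13.
Posterior mean = (μ₀/σ₀² + n·x̄/σ²)/(1/σ₀² + n/σ²) = (σ²·μ₀ + σ₀²·n·x̄)/(σ² + n·σ₀²) = (103.2256·14.59 + 173.9761·32.72)/799.13 = 7198.559496/799.13 = 9.0080.

9.0080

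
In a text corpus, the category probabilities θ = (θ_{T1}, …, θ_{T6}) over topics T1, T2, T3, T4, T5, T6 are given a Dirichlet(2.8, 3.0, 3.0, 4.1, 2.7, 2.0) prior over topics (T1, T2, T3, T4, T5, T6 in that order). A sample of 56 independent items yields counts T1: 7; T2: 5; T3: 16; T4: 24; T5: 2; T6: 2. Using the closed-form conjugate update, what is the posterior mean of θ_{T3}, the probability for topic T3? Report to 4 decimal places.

The Dirichlet prior is conjugate to the Multinomial likelihood: each posterior αⱼ = prior αⱼ + observed count nⱼ.
Posterior concentration: (9.8, 8.0, 19.0, 28.1, 4.7, 4.0), total = 73.6.
E[θ_{T3}|data] = α_{T3}/Σα = 19.0/73.6 = 0.2582.

0.2582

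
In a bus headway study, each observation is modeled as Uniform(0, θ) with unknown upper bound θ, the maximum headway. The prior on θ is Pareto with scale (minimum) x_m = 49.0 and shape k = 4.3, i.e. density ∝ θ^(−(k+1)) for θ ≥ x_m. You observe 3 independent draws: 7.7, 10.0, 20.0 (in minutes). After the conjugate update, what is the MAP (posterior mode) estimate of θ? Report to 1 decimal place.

49.0

A Pareto(scale x_m, shape k) prior on the upper bound θ of Uniform(0, θ) is conjugate: posterior is Pareto(max(x_m, max xᵢ), k + n).
Sample maximum = 20.0; prior scale x_m = 49.0 → posterior scale = max = 49.0.
Posterior shape = 4.3 + 3 = 7.3.
The Pareto density is decreasing on [x_m, ∞), so the mode is x_m = 49.0.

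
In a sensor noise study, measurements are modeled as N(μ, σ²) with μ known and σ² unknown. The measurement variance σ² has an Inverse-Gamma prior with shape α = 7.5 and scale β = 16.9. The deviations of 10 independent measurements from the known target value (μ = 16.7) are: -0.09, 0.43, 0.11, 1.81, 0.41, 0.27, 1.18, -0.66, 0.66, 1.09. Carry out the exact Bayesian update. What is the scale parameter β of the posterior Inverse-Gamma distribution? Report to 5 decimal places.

With known mean μ and an Inverse-Gamma(α, β) prior on σ², the Normal likelihood is conjugate: posterior is Inv-Gamma(α + n/2, β + Σ(xᵢ−μ)²/2).
Σ(xᵢ−μ)² = (-0.09)² + (0.43)² + (0.11)² + (1.81)² + (0.41)² + (0.27)² + (1.18)² + (-0.66)² + (0.66)² + (1.09)² = 7.1739.
Posterior: Inv-Gamma(7.5 + 10/2, 16.9 + 7.1739/2) = Inv-Gamma(12.50, 20.48695).
Posterior β = 20.48695.

20.48695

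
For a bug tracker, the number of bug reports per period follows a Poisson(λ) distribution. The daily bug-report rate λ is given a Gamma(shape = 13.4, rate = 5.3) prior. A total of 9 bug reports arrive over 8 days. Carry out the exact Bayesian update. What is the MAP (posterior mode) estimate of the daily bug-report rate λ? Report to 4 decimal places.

With a Gamma(shape α, rate β) prior, the Poisson likelihood is conjugate: the posterior is Gamma(α + ΣXᵢ, β + n).
Posterior: Gamma(α+S, β+n) = Gamma(13.4+9, 5.3+8) = Gamma(22.4, 13.3).
Mode of Gamma(α,β) for α≥1 is (α−1)/β = 21.4/13.3 = 1.6090.

1.6090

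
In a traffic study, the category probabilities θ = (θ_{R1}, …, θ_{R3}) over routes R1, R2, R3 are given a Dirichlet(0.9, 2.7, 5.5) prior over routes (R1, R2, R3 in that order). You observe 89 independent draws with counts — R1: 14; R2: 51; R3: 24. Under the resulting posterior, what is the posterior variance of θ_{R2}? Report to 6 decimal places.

The Dirichlet prior is conjugate to the Multinomial likelihood: each posterior αⱼ = prior αⱼ + observed count nⱼ.
Posterior concentration: (14.9, 53.7, 29.5), total = 98.1.
Var[θ_j] = α_j(Σα−α_j)/((Σα)²(Σα+1)) = 53.7·44.4/(98.1²·99.1) = 0.002500.

0.002500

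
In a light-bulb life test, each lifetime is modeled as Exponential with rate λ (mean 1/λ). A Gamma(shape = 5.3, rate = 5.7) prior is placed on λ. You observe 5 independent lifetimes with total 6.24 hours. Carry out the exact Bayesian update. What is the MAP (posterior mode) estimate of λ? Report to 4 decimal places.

0.7789

With a Gamma(shape α, rate β) prior on the exponential rate λ, the posterior after n observations with total T = Σxᵢ is Gamma(α+n, β+T).
Posterior: Gamma(5.3+5, 5.7+6.24) = Gamma(10.3, 11.94).
Mode = (α−1)/β = 0.7789.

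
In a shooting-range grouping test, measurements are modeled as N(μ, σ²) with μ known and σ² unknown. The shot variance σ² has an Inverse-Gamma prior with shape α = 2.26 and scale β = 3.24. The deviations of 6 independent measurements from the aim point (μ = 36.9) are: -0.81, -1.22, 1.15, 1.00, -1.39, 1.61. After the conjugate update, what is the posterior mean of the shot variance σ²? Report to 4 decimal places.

1.8159

With known mean μ and an Inverse-Gamma(α, β) prior on σ², the Normal likelihood is conjugate: posterior is Inv-Gamma(α + n/2, β + Σ(xᵢ−μ)²/2).
Σ(xᵢ−μ)² = (-0.81)² + (-1.22)² + (1.15)² + (1.00)² + (-1.39)² + (1.61)² = 8.9912.
Posterior: Inv-Gamma(2.26 + 6/2, 3.24 + 8.9912/2) = Inv-Gamma(5.26, 7.73560).
E[σ²|data] = β/(α−1) = 7.73560/4.26 = 1.8159.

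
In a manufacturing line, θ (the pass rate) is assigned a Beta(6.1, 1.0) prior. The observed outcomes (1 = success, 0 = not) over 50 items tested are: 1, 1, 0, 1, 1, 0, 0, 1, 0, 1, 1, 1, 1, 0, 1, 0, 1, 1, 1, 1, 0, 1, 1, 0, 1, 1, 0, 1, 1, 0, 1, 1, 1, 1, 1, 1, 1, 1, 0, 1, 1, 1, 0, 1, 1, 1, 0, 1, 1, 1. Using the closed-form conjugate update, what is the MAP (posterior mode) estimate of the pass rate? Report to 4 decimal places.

0.7641

The Beta prior is conjugate to a Binomial/Bernoulli likelihood; the update adds successes to α and failures to β.
Posterior: Beta(α+k, β+n−k) = Beta(6.1+37, 1.0+13) = Beta(43.1, 14.0).
Mode of Beta(a,b) for a,b>1 is (a−1)/(a+b−2) = 42.1/55.1 = 0.7641.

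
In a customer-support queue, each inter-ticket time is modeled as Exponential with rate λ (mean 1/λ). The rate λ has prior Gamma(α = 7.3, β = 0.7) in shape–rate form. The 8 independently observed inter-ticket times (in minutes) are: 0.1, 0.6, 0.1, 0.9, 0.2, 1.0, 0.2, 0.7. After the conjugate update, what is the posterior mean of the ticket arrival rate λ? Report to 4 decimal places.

With a Gamma(shape α, rate β) prior on the exponential rate λ, the posterior after n observations with total T = Σxᵢ is Gamma(α+n, β+T).
Sum of observations T = 3.8 minutes; n = 8.
Posterior: Gamma(7.3+8, 0.7+3.8) = Gamma(15.3, 4.5).
Posterior mean of λ = α/β = 15.3/4.5 = 3.4000.

3.4000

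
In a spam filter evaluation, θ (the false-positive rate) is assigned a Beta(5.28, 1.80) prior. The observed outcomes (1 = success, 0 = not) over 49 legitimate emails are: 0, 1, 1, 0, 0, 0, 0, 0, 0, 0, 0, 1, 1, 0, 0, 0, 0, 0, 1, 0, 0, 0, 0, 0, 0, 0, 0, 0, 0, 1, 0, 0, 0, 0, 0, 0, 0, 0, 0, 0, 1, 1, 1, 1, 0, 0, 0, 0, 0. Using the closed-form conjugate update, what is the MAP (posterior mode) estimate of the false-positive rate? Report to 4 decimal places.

0.2641

The Beta prior is conjugate to a Binomial/Bernoulli likelihood; the update adds successes to α and failures to β.
Posterior: Beta(α+k, β+n−k) = Beta(5.28+10, 1.80+39) = Beta(15.28, 40.80).
Mode of Beta(a,b) for a,b>1 is (a−1)/(a+b−2) = 14.28/54.08 = 0.2641.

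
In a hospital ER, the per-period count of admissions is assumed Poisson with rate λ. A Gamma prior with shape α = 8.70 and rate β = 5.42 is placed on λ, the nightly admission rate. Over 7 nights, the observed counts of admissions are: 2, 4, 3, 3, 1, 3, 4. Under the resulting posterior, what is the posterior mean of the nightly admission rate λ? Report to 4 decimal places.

2.3108

With a Gamma(shape α, rate β) prior, the Poisson likelihood is conjugate: the posterior is Gamma(α + ΣXᵢ, β + n).
Sum of counts S = 20 over n = 7 nights.
Posterior: Gamma(α+S, β+n) = Gamma(8.70+20, 5.42+7) = Gamma(28.70, 12.42).
Posterior mean = α/β = 28.70/12.42 = 2.3108.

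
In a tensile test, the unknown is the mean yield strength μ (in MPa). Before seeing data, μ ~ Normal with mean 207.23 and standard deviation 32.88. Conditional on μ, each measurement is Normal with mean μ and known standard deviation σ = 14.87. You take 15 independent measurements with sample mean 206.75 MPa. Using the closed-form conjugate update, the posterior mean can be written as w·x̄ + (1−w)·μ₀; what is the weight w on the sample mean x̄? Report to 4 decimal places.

0.9865

For Normal data with known variance σ², a Normal(μ₀, σ₀²) prior on μ is conjugate. Posterior precision = 1/σ₀² + n/σ²; posterior mean is the precision-weighted average of μ₀ and x̄.
σ₀² = 32.88² = 1081.0944, σ² = 14.87² = 221.1169. Prior precision 1/σ₀² = 1/1081.0944; data precision n/σ² = 15/221.1169.
w = (n/σ²)/(1/σ₀² + n/σ²) = n·σ₀²/(σ² + n·σ₀²) = 15·1081.0944/(221.1169 + 15·1081.0944) = 16216.416/16437.5329 = 0.9865.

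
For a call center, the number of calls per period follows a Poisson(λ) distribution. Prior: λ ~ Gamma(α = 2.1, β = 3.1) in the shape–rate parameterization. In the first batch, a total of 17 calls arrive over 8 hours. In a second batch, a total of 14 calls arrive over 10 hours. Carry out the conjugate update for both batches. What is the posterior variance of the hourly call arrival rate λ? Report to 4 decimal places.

With a Gamma(shape α, rate β) prior, the Poisson likelihood is conjugate: the posterior is Gamma(α + ΣXᵢ, β + n).
After batch 1: Gamma(α+S, β+n) = Gamma(2.1+17, 3.1+8) = Gamma(19.1, 11.1).
After batch 2: Gamma(α+S, β+n) = Gamma(19.1+14, 11.1+10) = Gamma(33.1, 21.1).
Var = α/β² = 33.1/21.1² = 0.0743.

0.0743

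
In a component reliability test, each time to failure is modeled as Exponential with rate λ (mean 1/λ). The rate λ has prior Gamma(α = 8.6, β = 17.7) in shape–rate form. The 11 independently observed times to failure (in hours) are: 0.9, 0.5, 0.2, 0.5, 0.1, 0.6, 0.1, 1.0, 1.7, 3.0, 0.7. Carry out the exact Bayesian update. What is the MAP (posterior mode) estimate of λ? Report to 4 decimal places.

With a Gamma(shape α, rate β) prior on the exponential rate λ, the posterior after n observations with total T = Σxᵢ is Gamma(α+n, β+T).
Sum of observations T = 9.3 hours; n = 11.
Posterior: Gamma(8.6+11, 17.7+9.3) = Gamma(19.6, 27.0).
Mode = (α−1)/β = 0.6889.

0.6889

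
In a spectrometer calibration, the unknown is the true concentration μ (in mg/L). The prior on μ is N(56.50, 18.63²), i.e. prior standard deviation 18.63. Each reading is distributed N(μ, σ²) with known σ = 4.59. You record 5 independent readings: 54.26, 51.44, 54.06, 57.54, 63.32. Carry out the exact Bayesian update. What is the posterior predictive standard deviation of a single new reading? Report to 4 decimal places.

5.0231

For Normal data with known variance σ², a Normal(μ₀, σ₀²) prior on μ is conjugate. Posterior precision = 1/σ₀² + n/σ²; posterior mean is the precision-weighted average of μ₀ and x̄.
σ₀² = 18.63² = 347.0769, σ² = 4.59² = 21.0681; σ² + n·σ₀² = 21.0681 + 5·347.0769 = 1756.4526.
Posterior precision = 1/σ₀² + n/σ² = 1/347.0769 + 5/21.0681 = (σ² + n·σ₀²)/(σ₀²σ²) = 1756.4526/(347.0769·21.0681); posterior variance σₙ² = σ₀²σ²/(σ² + n·σ₀²) = 347.0769·21.0681/1756.4526 = 4.163079.
Predictive variance for one new observation = σₙ² + σ² = 347.0769·21.0681/1756.4526 + 21.0681 = σ²·(σ₀² + 1756.4526)/1756.4526 = 21.0681·2103.5295/1756.4526 = 25.231179; SD = √(21.0681·2103.5295/1756.4526) = 5.0231.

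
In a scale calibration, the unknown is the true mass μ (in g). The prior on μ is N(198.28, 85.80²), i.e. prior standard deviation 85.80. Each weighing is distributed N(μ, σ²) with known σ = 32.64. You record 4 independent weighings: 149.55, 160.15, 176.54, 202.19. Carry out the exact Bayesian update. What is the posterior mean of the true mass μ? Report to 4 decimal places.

For Normal data with known variance σ², a Normal(μ₀, σ₀²) prior on μ is conjugate. Posterior precision = 1/σ₀² + n/σ²; posterior mean is the precision-weighted average of μ₀ and x̄.
Σxᵢ = 149.55 + 160.15 + 176.54 + 202.19 = 688.43, so n·x̄ = 688.43.
σ₀² = 85.80² = 7361.64, σ² = 32.64² = 1065.3696; σ² + n·σ₀² = 1065.3696 + 4·7361.64 = 30511.9296.
Posterior mean = (μ₀/σ₀² + n·x̄/σ²)/(1/σ₀² + n/σ²) = (σ²·μ₀ + σ₀²·n·x̄)/(σ² + n·σ₀²) = (1065.3696·198.28 + 7361.64·688.43)/30511.9296 = 5279215.309488/30511.9296 = 173.0214.

173.0214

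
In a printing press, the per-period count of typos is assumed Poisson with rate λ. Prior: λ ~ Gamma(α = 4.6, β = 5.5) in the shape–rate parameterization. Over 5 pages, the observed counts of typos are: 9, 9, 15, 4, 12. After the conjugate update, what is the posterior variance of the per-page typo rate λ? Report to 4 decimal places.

With a Gamma(shape α, rate β) prior, the Poisson likelihood is conjugate: the posterior is Gamma(α + ΣXᵢ, β + n).
Sum of counts S = 49 over n = 5 pages.
Posterior: Gamma(α+S, β+n) = Gamma(4.6+49, 5.5+5) = Gamma(53.6, 10.5).
Var = α/β² = 53.6/10.5² = 0.4862.

0.4862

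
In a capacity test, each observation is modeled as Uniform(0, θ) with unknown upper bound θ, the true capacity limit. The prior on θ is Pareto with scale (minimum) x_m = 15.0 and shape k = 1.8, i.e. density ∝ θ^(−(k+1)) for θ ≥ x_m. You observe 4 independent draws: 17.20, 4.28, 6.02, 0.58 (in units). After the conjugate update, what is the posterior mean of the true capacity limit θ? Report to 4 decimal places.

20.7833

A Pareto(scale x_m, shape k) prior on the upper bound θ of Uniform(0, θ) is conjugate: posterior is Pareto(max(x_m, max xᵢ), k + n).
Sample maximum = 17.20; prior scale x_m = 15.0 → posterior scale = max = 17.20.
Posterior shape = 1.8 + 4 = 5.8.
E[θ|data] = k·x_m/(k−1) = 5.8·17.20/4.8 = 20.7833.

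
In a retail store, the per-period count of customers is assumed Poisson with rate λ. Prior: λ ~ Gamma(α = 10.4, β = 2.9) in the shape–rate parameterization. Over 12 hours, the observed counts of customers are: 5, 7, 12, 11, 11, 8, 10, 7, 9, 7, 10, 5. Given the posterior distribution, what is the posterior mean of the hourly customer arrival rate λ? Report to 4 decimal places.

With a Gamma(shape α, rate β) prior, the Poisson likelihood is conjugate: the posterior is Gamma(α + ΣXᵢ, β + n).
Sum of counts S = 102 over n = 12 hours.
Posterior: Gamma(α+S, β+n) = Gamma(10.4+102, 2.9+12) = Gamma(112.4, 14.9).
Posterior mean = α/β = 112.4/14.9 = 7.5436.

7.5436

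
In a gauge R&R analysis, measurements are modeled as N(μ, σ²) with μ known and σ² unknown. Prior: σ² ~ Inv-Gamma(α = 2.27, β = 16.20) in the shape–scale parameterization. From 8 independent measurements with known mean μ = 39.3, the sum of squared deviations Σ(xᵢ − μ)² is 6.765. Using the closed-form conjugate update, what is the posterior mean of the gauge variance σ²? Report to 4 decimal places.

With known mean μ and an Inverse-Gamma(α, β) prior on σ², the Normal likelihood is conjugate: posterior is Inv-Gamma(α + n/2, β + Σ(xᵢ−μ)²/2).
Posterior: Inv-Gamma(2.27 + 8/2, 16.20 + 6.765/2) = Inv-Gamma(6.27, 19.5825).
E[σ²|data] = β/(α−1) = 19.5825/5.27 = 3.7158.

3.7158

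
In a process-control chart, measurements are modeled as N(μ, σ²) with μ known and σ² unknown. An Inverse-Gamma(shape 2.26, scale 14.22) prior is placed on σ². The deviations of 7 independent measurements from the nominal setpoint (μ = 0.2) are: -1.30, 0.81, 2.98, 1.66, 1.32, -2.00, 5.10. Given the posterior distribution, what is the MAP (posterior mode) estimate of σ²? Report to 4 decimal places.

5.4863

With known mean μ and an Inverse-Gamma(α, β) prior on σ², the Normal likelihood is conjugate: posterior is Inv-Gamma(α + n/2, β + Σ(xᵢ−μ)²/2).
Σ(xᵢ−μ)² = (-1.30)² + (0.81)² + (2.98)² + (1.66)² + (1.32)² + (-2.00)² + (5.10)² = 45.7345.
Posterior: Inv-Gamma(2.26 + 7/2, 14.22 + 45.7345/2) = Inv-Gamma(5.76, 37.08725).
Mode = β/(α+1) = 37.08725/6.76 = 5.4863.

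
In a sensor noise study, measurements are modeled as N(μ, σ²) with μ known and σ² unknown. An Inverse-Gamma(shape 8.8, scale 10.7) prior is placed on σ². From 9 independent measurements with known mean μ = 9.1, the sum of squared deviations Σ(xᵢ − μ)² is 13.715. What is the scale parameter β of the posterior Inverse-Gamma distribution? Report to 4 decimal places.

17.5575

With known mean μ and an Inverse-Gamma(α, β) prior on σ², the Normal likelihood is conjugate: posterior is Inv-Gamma(α + n/2, β + Σ(xᵢ−μ)²/2).
Posterior: Inv-Gamma(8.8 + 9/2, 10.7 + 13.715/2) = Inv-Gamma(13.30, 17.5575).
Posterior β = 17.5575.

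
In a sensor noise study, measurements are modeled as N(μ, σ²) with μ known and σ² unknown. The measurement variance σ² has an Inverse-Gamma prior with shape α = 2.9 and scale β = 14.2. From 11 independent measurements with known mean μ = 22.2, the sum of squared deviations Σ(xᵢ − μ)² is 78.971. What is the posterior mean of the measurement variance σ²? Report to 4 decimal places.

7.2548

With known mean μ and an Inverse-Gamma(α, β) prior on σ², the Normal likelihood is conjugate: posterior is Inv-Gamma(α + n/2, β + Σ(xᵢ−μ)²/2).
Posterior: Inv-Gamma(2.9 + 11/2, 14.2 + 78.971/2) = Inv-Gamma(8.40, 53.6855).
E[σ²|data] = β/(α−1) = 53.6855/7.40 = 7.2548.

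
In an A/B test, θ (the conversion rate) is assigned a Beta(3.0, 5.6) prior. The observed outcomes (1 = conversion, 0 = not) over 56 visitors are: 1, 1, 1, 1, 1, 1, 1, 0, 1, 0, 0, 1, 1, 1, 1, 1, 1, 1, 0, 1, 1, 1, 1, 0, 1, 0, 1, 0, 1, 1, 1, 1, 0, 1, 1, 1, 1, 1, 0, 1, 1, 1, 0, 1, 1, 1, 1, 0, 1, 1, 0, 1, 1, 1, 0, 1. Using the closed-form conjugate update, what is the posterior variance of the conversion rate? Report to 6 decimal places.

The Beta prior is conjugate to a Binomial/Bernoulli likelihood; the update adds successes to α and failures to β.
Posterior: Beta(α+k, β+n−k) = Beta(3.0+43, 5.6+13) = Beta(46.0, 18.6).
Var = αβ/((α+β)²(α+β+1)) = 46.0·18.6/(64.6²·65.6) = 0.003125.

0.003125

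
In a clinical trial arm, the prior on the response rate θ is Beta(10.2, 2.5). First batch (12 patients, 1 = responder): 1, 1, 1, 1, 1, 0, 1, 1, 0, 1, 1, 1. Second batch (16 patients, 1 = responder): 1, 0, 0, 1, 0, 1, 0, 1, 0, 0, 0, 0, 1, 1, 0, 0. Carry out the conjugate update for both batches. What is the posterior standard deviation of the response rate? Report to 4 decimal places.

0.0742

The Beta prior is conjugate to a Binomial/Bernoulli likelihood; the update adds successes to α and failures to β.
After batch 1: Beta(10.2+10, 2.5+2) = Beta(20.2, 4.5).
After batch 2: Beta(20.2+6, 4.5+10) = Beta(26.2, 14.5).
Var = αβ/((α+β)²(α+β+1)) = 26.2·14.5/(40.7²·41.7) = 0.00549977; SD = √0.00549977 = 0.0742.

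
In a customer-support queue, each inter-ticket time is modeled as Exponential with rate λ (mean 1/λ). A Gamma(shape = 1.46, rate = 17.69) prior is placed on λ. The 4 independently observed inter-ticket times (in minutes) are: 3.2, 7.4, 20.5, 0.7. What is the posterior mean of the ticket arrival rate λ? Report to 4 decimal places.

With a Gamma(shape α, rate β) prior on the exponential rate λ, the posterior after n observations with total T = Σxᵢ is Gamma(α+n, β+T).
Sum of observations T = 31.8 minutes; n = 4.
Posterior: Gamma(1.46+4, 17.69+31.8) = Gamma(5.46, 49.49).
Posterior mean of λ = α/β = 5.46/49.49 = 0.1103.

0.1103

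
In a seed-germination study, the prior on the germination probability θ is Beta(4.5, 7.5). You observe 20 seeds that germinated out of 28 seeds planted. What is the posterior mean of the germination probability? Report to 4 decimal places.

0.6125

The Beta prior is conjugate to a Binomial/Bernoulli likelihood; the update adds successes to α and failures to β.
Posterior: Beta(α+k, β+n−k) = Beta(4.5+20, 7.5+8) = Beta(24.5, 15.5).
Posterior mean = α/(α+β) = 24.5/40.0 = 0.6125.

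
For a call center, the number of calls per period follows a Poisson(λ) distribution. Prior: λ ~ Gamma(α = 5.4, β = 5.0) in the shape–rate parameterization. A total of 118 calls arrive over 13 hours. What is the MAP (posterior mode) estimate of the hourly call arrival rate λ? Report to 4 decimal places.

6.8000

With a Gamma(shape α, rate β) prior, the Poisson likelihood is conjugate: the posterior is Gamma(α + ΣXᵢ, β + n).
Posterior: Gamma(α+S, β+n) = Gamma(5.4+118, 5.0+13) = Gamma(123.4, 18.0).
Mode of Gamma(α,β) for α≥1 is (α−1)/β = 122.4/18.0 = 6.8000.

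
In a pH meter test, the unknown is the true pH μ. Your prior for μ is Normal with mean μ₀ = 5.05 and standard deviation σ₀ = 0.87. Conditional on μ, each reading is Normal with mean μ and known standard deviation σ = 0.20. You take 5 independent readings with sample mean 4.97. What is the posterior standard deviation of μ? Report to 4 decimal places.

0.0890

For Normal data with known variance σ², a Normal(μ₀, σ₀²) prior on μ is conjugate. Posterior precision = 1/σ₀² + n/σ²; posterior mean is the precision-weighted average of μ₀ and x̄.
σ₀² = 0.87² = 0.7569, σ² = 0.20² = 0.04; σ² + n·σ₀² = 0.04 + 5·0.7569 = 3.8245.
Posterior precision = 1/σ₀² + n/σ² = 1/0.7569 + 5/0.04 = (σ² + n·σ₀²)/(σ₀²σ²) = 3.8245/(0.7569·0.04); posterior variance σₙ² = σ₀²σ²/(σ² + n·σ₀²) = 0.7569·0.04/3.8245 = 0.007916.
Posterior SD = √σₙ² = √(0.7569·0.04/3.8245) = 0.0890.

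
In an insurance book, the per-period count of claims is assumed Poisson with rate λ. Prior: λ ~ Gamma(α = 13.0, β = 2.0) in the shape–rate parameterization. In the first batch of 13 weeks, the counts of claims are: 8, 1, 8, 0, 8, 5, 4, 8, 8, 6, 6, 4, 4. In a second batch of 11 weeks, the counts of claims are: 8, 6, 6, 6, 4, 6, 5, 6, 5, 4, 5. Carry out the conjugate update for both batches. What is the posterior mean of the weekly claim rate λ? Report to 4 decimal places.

5.5385

With a Gamma(shape α, rate β) prior, the Poisson likelihood is conjugate: the posterior is Gamma(α + ΣXᵢ, β + n).
Batch 1: sum of counts S = 70 over n = 13 weeks.
After batch 1: Gamma(α+S, β+n) = Gamma(13.0+70, 2.0+13) = Gamma(83.0, 15.0).
Batch 2: sum of counts S = 61 over n = 11 weeks.
After batch 2: Gamma(α+S, β+n) = Gamma(83.0+61, 15.0+11) = Gamma(144.0, 26.0).
Posterior mean = α/β = 144.0/26.0 = 5.5385.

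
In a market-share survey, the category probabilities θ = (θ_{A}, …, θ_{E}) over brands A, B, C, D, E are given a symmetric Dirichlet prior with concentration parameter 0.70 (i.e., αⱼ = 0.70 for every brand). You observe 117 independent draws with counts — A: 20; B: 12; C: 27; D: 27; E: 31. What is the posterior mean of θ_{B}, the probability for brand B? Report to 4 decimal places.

The Dirichlet prior is conjugate to the Multinomial likelihood: each posterior αⱼ = prior αⱼ + observed count nⱼ.
Posterior concentration: (20.70, 12.70, 27.70, 27.70, 31.70), total = 120.50.
E[θ_{B}|data] = α_{B}/Σα = 12.70/120.50 = 0.1054.

0.1054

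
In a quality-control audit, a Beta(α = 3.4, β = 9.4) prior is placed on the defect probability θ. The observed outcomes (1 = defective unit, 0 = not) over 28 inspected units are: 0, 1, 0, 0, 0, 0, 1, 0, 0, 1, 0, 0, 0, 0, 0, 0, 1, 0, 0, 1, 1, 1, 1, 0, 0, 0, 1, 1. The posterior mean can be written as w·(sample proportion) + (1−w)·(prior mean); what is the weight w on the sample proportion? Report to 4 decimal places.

0.6863

The Beta prior is conjugate to a Binomial/Bernoulli likelihood; the update adds successes to α and failures to β.
Posterior mean = (α₀+k)/(α₀+β₀+n) = [n/(α₀+β₀+n)]·(k/n) + [(α₀+β₀)/(α₀+β₀+n)]·α₀/(α₀+β₀), so only n and the prior enter the weight.
The weight on the data is w = n/(α₀+β₀+n) = 28/(3.4+9.4+28) = 28/40.8 = 0.6863.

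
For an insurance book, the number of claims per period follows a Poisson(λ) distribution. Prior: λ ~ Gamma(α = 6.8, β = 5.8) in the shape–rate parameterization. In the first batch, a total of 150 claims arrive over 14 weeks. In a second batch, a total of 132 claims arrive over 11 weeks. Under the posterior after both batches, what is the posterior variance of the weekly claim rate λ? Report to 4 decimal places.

0.3044

With a Gamma(shape α, rate β) prior, the Poisson likelihood is conjugate: the posterior is Gamma(α + ΣXᵢ, β + n).
After batch 1: Gamma(α+S, β+n) = Gamma(6.8+150, 5.8+14) = Gamma(156.8, 19.8).
After batch 2: Gamma(α+S, β+n) = Gamma(156.8+132, 19.8+11) = Gamma(288.8, 30.8).
Var = α/β² = 288.8/30.8² = 0.3044.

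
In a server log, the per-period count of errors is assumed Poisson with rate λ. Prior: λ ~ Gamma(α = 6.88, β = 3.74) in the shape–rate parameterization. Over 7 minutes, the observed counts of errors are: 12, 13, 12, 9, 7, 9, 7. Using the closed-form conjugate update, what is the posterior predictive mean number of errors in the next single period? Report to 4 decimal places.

7.0652

With a Gamma(shape α, rate β) prior, the Poisson likelihood is conjugate: the posterior is Gamma(α + ΣXᵢ, β + n).
Sum of counts S = 69 over n = 7 minutes.
Posterior: Gamma(α+S, β+n) = Gamma(6.88+69, 3.74+7) = Gamma(75.88, 10.74).
The predictive distribution for one future period is NegBinom with mean α/β = 7.0652.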